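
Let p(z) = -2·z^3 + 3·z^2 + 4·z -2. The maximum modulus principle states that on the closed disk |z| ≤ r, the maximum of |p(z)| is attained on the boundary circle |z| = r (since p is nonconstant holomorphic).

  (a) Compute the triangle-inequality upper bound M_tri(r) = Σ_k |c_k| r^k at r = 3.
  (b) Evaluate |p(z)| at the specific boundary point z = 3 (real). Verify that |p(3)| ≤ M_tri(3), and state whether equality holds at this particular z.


Coefficients: c_0 = -2, c_1 = 4, c_2 = 3, c_3 = -2. Radius r = 3.
Part (a). Triangle bound: M_tri(r) = Σ_k |c_k| r^k
  = |-2|·3^0 + |4|·3^1 + |3|·3^2 + |-2|·3^3
  = 2 + 12 + 27 + 54 = 95.
This bounds M(r) := max_{|z|=r} |p(z)| from above; equality holds iff all terms c_k z^k can be made to align in phase at a single z on |z|=r.
Part (b). At z = 3 (real, on the circle |z| = r):
  p(3) = (-2)·3^0 + (4)·3^1 + (3)·3^2 + (-2)·3^3 = -17.
  |p(3)| = 17.
Check: |p(3)| = 17 ≤ 95 = M_tri(3). ✓ Equality does not hold at z = 3 (the coefficients have mixed signs, so the terms do not all align in phase there).

M_tri(3) = 95; |p(3)| = 17; equality at z=3: no.


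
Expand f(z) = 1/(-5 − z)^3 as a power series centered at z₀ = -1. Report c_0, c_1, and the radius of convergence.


Let w = z − z₀, so z = z₀ + w.
Then -5 − z = -5 − (z₀ + w) = (-5 − z₀) − w = -4 − w.
f(z) = 1/(-4 − w)^3 = (1/(-4)^3) · (1 − w/(-4))^{−3}.
By the binomial series (1−u)^{−3} = Σ_{n≥0} C(n+2, 2) u^n for |u|<1, with u = w/(-4):
  c_n = C(n+2, 2) / (-4)^(n+3).
  c_0 = 1/(-4)^3 = -1/64.
  c_1 = 3/(-4)^4 = 3/256.
The series is valid for |w/d| < 1, i.e. |z − z₀| < |d|.
Radius of convergence: R = |-5 − z₀| = |-4| = 4 (distance from z₀ to the singularity z = -5).

c_0 = -1/64, c_1 = 3/256; R = 4.


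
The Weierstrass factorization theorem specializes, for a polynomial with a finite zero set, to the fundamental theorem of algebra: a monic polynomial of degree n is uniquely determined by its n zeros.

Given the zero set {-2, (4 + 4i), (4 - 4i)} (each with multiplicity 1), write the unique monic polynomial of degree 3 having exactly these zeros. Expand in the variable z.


The polynomial is p(z) = ∏_{α ∈ S} (z − α), where S = {-2, (4 + 4i), (4 - 4i)}.
Expanding the product yields: p(z) = z^3 -6·z^2 + 16·z + 64.
Note conjugate pairs combine to real quadratics: (z − (4+4i))(z − (4−4i)) = z² − 8z + 32.
The resulting polynomial has degree 3 and real coefficients as required.

p(z) = z^3 -6·z^2 + 16·z + 64.


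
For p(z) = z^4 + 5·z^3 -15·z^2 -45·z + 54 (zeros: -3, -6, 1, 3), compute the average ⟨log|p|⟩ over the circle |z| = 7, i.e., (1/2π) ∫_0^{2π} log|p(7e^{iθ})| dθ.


Zeros: -6, -3, 1, 3; r = 7.
Inside |z| < r: -6, -3, 1, 3. Outside (|z| ≥ r): ∅.
p(0) = 54, so log|p(0)| = log(54) = 3.9890.
Apply Jensen: I(r) = log|p(0)| + Σ_k log(r/|z_k|), summed over zeros inside |z| < r.
  log(r/|z_k|) for z_k = -3: log(7/3) = 0.8473
  log(r/|z_k|) for z_k = -6: log(7/6) = 0.1542
  log(r/|z_k|) for z_k = 1: log(7/1) = 1.9459
  log(r/|z_k|) for z_k = 3: log(7/3) = 0.8473
Sum over inside zeros: 3.7947.
I(r) = log|p(0)| + (inside sum) = 3.9890 + 3.7947 = 7.7836.
Closed form (all zeros inside, monic): I(r) = n·log(r) = 4·log(7) = 7.7836. ✓

I(r) ≈ 7.7836.


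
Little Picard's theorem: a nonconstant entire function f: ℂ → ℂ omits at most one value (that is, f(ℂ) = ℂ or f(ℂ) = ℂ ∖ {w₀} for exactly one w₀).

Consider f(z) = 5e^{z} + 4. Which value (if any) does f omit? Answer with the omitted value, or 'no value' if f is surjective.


Little Picard bounds the complement of f(ℂ) to at most one point.
e^{z} is never zero on ℂ, so 5·e^{z} takes every value in ℂ ∖ {0}. Adding 4 shifts the range to ℂ ∖ {4}. Thus f omits exactly the value 4.

Omitted value: 4.


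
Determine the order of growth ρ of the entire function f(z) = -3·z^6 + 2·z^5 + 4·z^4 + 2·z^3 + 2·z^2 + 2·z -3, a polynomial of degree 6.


|f(z)| ≤ Σ|c_k|·r^k = O(r^6) as r → ∞. Polynomial growth is O(e^{r^ε}) for every ε > 0 (since r^6/e^{r^ε} → 0), so ρ ≤ ε for all ε > 0, i.e. ρ = 0. Every nonconstant polynomial has order 0.
Therefore ρ = 0.

Order ρ = 0.


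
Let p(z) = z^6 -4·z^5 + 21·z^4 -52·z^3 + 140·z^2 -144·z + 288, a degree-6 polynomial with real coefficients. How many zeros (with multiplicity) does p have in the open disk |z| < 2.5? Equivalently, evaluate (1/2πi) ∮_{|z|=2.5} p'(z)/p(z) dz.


The zeros of p are: (0 + 2i), (0 - 2i), (2 + 2i), (2 - 2i), (0 + 3i), (0 - 3i).
Their magnitudes are: 2, 2, 2.828, 2.828, 3, 3.
Zeros with |z| < R = 2.5: (0 + 2i), (0 - 2i).
Count = 2.
By the argument principle, (1/2πi) ∮_{|z|=R} p'(z)/p(z) dz equals exactly this count.

Number of zeros inside |z| < 2.5: 2.


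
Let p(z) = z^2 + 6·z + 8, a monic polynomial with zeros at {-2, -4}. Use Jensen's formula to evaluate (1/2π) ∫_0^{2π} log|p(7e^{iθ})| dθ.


Zeros: -4, -2; r = 7.
Inside |z| < r: -4, -2. Outside (|z| ≥ r): ∅.
p(0) = 8, so log|p(0)| = log(8) = 2.0794.
Apply Jensen: I(r) = log|p(0)| + Σ_k log(r/|z_k|), summed over zeros inside |z| < r.
  log(r/|z_k|) for z_k = -2: log(7/2) = 1.2528
  log(r/|z_k|) for z_k = -4: log(7/4) = 0.5596
Sum over inside zeros: 1.8124.
I(r) = log|p(0)| + (inside sum) = 2.0794 + 1.8124 = 3.8918.
Closed form (all zeros inside, monic): I(r) = n·log(r) = 2·log(7) = 3.8918. ✓

I(r) ≈ 3.8918.


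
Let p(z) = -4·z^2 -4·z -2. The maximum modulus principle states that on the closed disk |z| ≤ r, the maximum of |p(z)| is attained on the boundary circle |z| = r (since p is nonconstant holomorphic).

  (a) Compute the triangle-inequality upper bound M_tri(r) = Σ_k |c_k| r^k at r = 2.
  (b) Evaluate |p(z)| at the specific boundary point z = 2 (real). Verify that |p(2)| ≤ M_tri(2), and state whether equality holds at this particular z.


Coefficients: c_0 = -2, c_1 = -4, c_2 = -4. Radius r = 2.
Part (a). Triangle bound: M_tri(r) = Σ_k |c_k| r^k
  = |-2|·2^0 + |-4|·2^1 + |-4|·2^2
  = 2 + 8 + 16 = 26.
This bounds M(r) := max_{|z|=r} |p(z)| from above; equality holds iff all terms c_k z^k can be made to align in phase at a single z on |z|=r.
Part (b). At z = 2 (real, on the circle |z| = r):
  p(2) = (-2)·2^0 + (-4)·2^1 + (-4)·2^2 = -26.
  |p(2)| = 26.
Since all nonzero coefficients share the same sign, |p(2)| = 26 = M_tri(2); the triangle bound is attained at z = 2, so in fact M(r) = 26.

M_tri(2) = 26; |p(2)| = 26; equality at z=2: yes.


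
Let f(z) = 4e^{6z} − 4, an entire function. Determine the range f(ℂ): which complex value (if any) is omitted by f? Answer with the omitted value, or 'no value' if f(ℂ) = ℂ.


Little Picard bounds the complement of f(ℂ) to at most one point.
e^{6z} is never zero on ℂ, so 4·e^{6z} takes every value in ℂ ∖ {0}. Adding -4 shifts the range to ℂ ∖ {-4}. Thus f omits exactly the value -4.

Omitted value: -4.


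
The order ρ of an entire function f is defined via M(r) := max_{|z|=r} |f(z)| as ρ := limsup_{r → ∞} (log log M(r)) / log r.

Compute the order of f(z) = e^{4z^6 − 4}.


|e^{4z^6 − 4}| = e^{Re(4·z^6) + -4} ≤ e^{4|z|^6 + -4} = e^{4r^6 + -4} on |z| = r, so ρ ≤ 6. Choosing z on |z|=r so that 4·z^6 is real positive (always possible by picking arg z appropriately) gives |f(z)| = e^{4r^6 + -4}, matching the bound. The additive constant -4 does not affect log log M(r) ~ 6·log r. Hence ρ = 6.
Therefore ρ = 6.

Order ρ = 6.


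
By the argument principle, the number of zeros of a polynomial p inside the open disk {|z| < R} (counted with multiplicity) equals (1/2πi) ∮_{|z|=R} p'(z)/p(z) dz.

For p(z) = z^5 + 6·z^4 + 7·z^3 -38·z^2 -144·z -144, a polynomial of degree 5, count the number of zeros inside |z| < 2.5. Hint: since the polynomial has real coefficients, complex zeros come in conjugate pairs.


The zeros of p are: (-2 + 2i), (-2 - 2i), -2, 3, -3.
Their magnitudes are: 2.828, 2.828, 2, 3, 3.
Zeros with |z| < R = 2.5: -2.
Count = 1.
By the argument principle, (1/2πi) ∮_{|z|=R} p'(z)/p(z) dz equals exactly this count.

Number of zeros inside |z| < 2.5: 1.


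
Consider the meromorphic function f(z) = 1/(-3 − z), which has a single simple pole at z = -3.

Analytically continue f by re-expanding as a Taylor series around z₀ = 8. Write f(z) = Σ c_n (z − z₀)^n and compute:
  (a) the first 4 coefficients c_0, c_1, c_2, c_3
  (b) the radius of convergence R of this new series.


Let w = z − z₀, so z = z₀ + w.
Then -3 − z = -3 − (z₀ + w) = (-3 − z₀) − w = -11 − w.
f(z) = 1/(-11 − w) = (1/(-11)) · 1/(1 − w/(-11)) = Σ_{n≥0} w^n / (-11)^(n+1).
So c_n = 1/(-11)^(n+1):
  c_0 = 1/(-11)^1 = -1/11.
  c_1 = 1/(-11)^2 = 1/121.
  c_2 = 1/(-11)^3 = -1/1331.
  c_3 = 1/(-11)^4 = 1/14641.
The series is valid for |w/d| < 1, i.e. |z − z₀| < |d|.
Radius of convergence: R = |-3 − z₀| = |-11| = 11 (distance from z₀ to the singularity z = -3).

c_0 = -1/11, c_1 = 1/121, c_2 = -1/1331, c_3 = 1/14641; R = 11.


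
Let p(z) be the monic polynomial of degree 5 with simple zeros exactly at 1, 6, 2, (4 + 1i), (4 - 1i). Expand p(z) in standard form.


The polynomial is p(z) = ∏_{α ∈ S} (z − α), where S = {1, 6, 2, (4 + 1i), (4 - 1i)}.
Expanding the product yields: p(z) = z^5 -17·z^4 + 109·z^3 -325·z^2 + 436·z -204.
Note conjugate pairs combine to real quadratics: (z − (4+1i))(z − (4−1i)) = z² − 8z + 17.
The resulting polynomial has degree 5 and real coefficients as required.

p(z) = z^5 -17·z^4 + 109·z^3 -325·z^2 + 436·z -204.


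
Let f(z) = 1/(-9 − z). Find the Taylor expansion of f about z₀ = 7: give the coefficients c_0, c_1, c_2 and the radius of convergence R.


Let w = z − z₀, so z = z₀ + w.
Then -9 − z = -9 − (z₀ + w) = (-9 − z₀) − w = -16 − w.
f(z) = 1/(-16 − w) = (1/(-16)) · 1/(1 − w/(-16)) = Σ_{n≥0} w^n / (-16)^(n+1).
So c_n = 1/(-16)^(n+1):
  c_0 = 1/(-16)^1 = -1/16.
  c_1 = 1/(-16)^2 = 1/256.
  c_2 = 1/(-16)^3 = -1/4096.
The series is valid for |w/d| < 1, i.e. |z − z₀| < |d|.
Radius of convergence: R = |-9 − z₀| = |-16| = 16 (distance from z₀ to the singularity z = -9).

c_0 = -1/16, c_1 = 1/256, c_2 = -1/4096; R = 16.


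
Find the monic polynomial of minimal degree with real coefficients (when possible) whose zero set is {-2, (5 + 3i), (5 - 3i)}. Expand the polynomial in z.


The polynomial is p(z) = ∏_{α ∈ S} (z − α), where S = {-2, (5 + 3i), (5 - 3i)}.
Expanding the product yields: p(z) = z^3 -8·z^2 + 14·z + 68.
Note conjugate pairs combine to real quadratics: (z − (5+3i))(z − (5−3i)) = z² − 10z + 34.
The resulting polynomial has degree 3 and real coefficients as required.

p(z) = z^3 -8·z^2 + 14·z + 68.


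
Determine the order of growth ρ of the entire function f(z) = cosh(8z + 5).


cosh(w) is a linear combination of e^{iw} and e^{−iw} (or e^w, e^{−w} in the hyperbolic case), so |cosh(w)| ≤ e^{|w|}. With w = 8z + 5, |w| ≤ 8|z| + 5 = 8r + 5 on |z| = r, giving M(r) ≤ e^{8r + 5}, so ρ ≤ 1. On a suitable ray (z = it for sin/cos; z = t for sinh/cosh, t real → ∞), |cosh(8z + 5)| grows like e^{8|t|}/2, so ρ ≥ 1. Hence ρ = 1.
Therefore ρ = 1.

Order ρ = 1.


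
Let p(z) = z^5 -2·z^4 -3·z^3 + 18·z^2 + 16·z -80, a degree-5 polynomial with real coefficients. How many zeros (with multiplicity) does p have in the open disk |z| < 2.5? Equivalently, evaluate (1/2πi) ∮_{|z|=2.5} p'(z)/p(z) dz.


The zeros of p are: (2 + 2i), (2 - 2i), (-2 + 1i), (-2 - 1i), 2.
Their magnitudes are: 2.828, 2.828, 2.236, 2.236, 2.
Zeros with |z| < R = 2.5: (-2 + 1i), (-2 - 1i), 2.
Count = 3.
By the argument principle, (1/2πi) ∮_{|z|=R} p'(z)/p(z) dz equals exactly this count.

Number of zeros inside |z| < 2.5: 3.


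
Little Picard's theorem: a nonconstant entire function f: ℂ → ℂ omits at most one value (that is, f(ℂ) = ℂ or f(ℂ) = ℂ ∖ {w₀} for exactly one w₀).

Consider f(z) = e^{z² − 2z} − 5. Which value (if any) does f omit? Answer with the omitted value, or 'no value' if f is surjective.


Little Picard bounds the complement of f(ℂ) to at most one point.
The exponent g(z) = z² − 2z is a nonconstant polynomial, hence surjective onto ℂ. So e^{g(z)} takes every value in {e^w : w ∈ ℂ} = ℂ ∖ {0}. Adding -5 shifts the range to ℂ ∖ {-5}. f omits exactly -5.

Omitted value: -5.


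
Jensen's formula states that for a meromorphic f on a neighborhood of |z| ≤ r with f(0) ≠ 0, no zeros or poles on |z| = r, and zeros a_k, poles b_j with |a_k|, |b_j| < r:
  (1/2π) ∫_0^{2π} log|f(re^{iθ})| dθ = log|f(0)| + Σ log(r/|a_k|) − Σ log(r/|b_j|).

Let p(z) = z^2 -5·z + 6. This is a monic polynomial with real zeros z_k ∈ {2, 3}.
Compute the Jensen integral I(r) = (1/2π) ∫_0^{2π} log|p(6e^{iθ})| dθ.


Zeros: 2, 3; r = 6.
Inside |z| < r: 2, 3. Outside (|z| ≥ r): ∅.
p(0) = 6, so log|p(0)| = log(6) = 1.7918.
Apply Jensen: I(r) = log|p(0)| + Σ_k log(r/|z_k|), summed over zeros inside |z| < r.
  log(r/|z_k|) for z_k = 2: log(6/2) = 1.0986
  log(r/|z_k|) for z_k = 3: log(6/3) = 0.6931
Sum over inside zeros: 1.7918.
I(r) = log|p(0)| + (inside sum) = 1.7918 + 1.7918 = 3.5835.
Closed form (all zeros inside, monic): I(r) = n·log(r) = 2·log(6) = 3.5835. ✓

I(r) ≈ 3.5835.


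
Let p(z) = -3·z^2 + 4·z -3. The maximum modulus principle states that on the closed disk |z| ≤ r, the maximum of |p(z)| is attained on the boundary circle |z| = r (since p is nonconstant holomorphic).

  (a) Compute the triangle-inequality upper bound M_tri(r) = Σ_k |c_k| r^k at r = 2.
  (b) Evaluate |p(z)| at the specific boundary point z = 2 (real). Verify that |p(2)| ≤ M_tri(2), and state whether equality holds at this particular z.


Coefficients: c_0 = -3, c_1 = 4, c_2 = -3. Radius r = 2.
Part (a). Triangle bound: M_tri(r) = Σ_k |c_k| r^k
  = |-3|·2^0 + |4|·2^1 + |-3|·2^2
  = 3 + 8 + 12 = 23.
This bounds M(r) := max_{|z|=r} |p(z)| from above; equality holds iff all terms c_k z^k can be made to align in phase at a single z on |z|=r.
Part (b). At z = 2 (real, on the circle |z| = r):
  p(2) = (-3)·2^0 + (4)·2^1 + (-3)·2^2 = -7.
  |p(2)| = 7.
Check: |p(2)| = 7 ≤ 23 = M_tri(2). ✓ Equality does not hold at z = 2 (the coefficients have mixed signs, so the terms do not all align in phase there).

M_tri(2) = 23; |p(2)| = 7; equality at z=2: no.


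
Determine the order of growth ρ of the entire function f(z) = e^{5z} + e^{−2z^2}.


Each summand is entire of order 1 and 2 respectively (as in the single-exponential case). The order of a sum is at most the max of the orders, so ρ ≤ 2. For the lower bound: on |z|=r choose arg z so that -2z^2 is real positive; then |e^{-2z^2}| = e^{2r^2} while |e^{5z}| ≤ e^{5r^1} = o(e^{2r^2}). So |f| ≥ e^{2r^2}(1 − o(1)) and ρ ≥ 2. Hence ρ = max(1, 2) = 2.
Therefore ρ = 2.

Order ρ = 2.


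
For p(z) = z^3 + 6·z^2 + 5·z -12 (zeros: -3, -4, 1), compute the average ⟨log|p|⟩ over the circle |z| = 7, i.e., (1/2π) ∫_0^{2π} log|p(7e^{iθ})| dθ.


Zeros: -4, -3, 1; r = 7.
Inside |z| < r: -4, -3, 1. Outside (|z| ≥ r): ∅.
p(0) = -12, so log|p(0)| = log(12) = 2.4849.
Apply Jensen: I(r) = log|p(0)| + Σ_k log(r/|z_k|), summed over zeros inside |z| < r.
  log(r/|z_k|) for z_k = -3: log(7/3) = 0.8473
  log(r/|z_k|) for z_k = -4: log(7/4) = 0.5596
  log(r/|z_k|) for z_k = 1: log(7/1) = 1.9459
Sum over inside zeros: 3.3528.
I(r) = log|p(0)| + (inside sum) = 2.4849 + 3.3528 = 5.8377.
Closed form (all zeros inside, monic): I(r) = n·log(r) = 3·log(7) = 5.8377. ✓

I(r) ≈ 5.8377.


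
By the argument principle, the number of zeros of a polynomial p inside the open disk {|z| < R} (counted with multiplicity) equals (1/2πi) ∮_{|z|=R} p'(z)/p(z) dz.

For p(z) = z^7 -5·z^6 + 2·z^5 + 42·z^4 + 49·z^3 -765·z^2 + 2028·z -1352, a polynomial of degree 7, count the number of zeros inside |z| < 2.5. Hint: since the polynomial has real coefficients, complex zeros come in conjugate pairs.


The zeros of p are: 1, (3 + 2i), (3 - 2i), (2 + 2i), (2 - 2i), (-3 + 2i), (-3 - 2i).
Their magnitudes are: 1, 3.606, 3.606, 2.828, 2.828, 3.606, 3.606.
Zeros with |z| < R = 2.5: 1.
Count = 1.
By the argument principle, (1/2πi) ∮_{|z|=R} p'(z)/p(z) dz equals exactly this count.

Number of zeros inside |z| < 2.5: 1.


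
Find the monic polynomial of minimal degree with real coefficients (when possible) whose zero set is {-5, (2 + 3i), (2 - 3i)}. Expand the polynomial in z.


The polynomial is p(z) = ∏_{α ∈ S} (z − α), where S = {-5, (2 + 3i), (2 - 3i)}.
Expanding the product yields: p(z) = z^3 + z^2 -7·z + 65.
Note conjugate pairs combine to real quadratics: (z − (2+3i))(z − (2−3i)) = z² − 4z + 13.
The resulting polynomial has degree 3 and real coefficients as required.

p(z) = z^3 + z^2 -7·z + 65.


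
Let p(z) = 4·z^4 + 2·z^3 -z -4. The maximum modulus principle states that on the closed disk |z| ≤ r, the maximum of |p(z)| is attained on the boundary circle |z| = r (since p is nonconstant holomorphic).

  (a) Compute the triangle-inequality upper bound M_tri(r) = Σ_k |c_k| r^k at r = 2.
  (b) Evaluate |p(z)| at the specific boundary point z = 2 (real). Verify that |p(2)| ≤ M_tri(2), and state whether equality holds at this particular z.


Coefficients: c_0 = -4, c_1 = -1, c_2 = 0, c_3 = 2, c_4 = 4. Radius r = 2.
Part (a). Triangle bound: M_tri(r) = Σ_k |c_k| r^k
  = |-4|·2^0 + |-1|·2^1 + |0|·2^2 + |2|·2^3 + |4|·2^4
  = 4 + 2 + 0 + 16 + 64 = 86.
This bounds M(r) := max_{|z|=r} |p(z)| from above; equality holds iff all terms c_k z^k can be made to align in phase at a single z on |z|=r.
Part (b). At z = 2 (real, on the circle |z| = r):
  p(2) = (-4)·2^0 + (-1)·2^1 + (0)·2^2 + (2)·2^3 + (4)·2^4 = 74.
  |p(2)| = 74.
Check: |p(2)| = 74 ≤ 86 = M_tri(2). ✓ Equality does not hold at z = 2 (the coefficients have mixed signs, so the terms do not all align in phase there).

M_tri(2) = 86; |p(2)| = 74; equality at z=2: no.


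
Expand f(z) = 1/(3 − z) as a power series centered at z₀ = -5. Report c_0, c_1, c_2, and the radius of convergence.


Let w = z − z₀, so z = z₀ + w.
Then 3 − z = 3 − (z₀ + w) = (3 − z₀) − w = 8 − w.
f(z) = 1/(8 − w) = (1/(8)) · 1/(1 − w/(8)) = Σ_{n≥0} w^n / (8)^(n+1).
So c_n = 1/(8)^(n+1):
  c_0 = 1/(8)^1 = 1/8.
  c_1 = 1/(8)^2 = 1/64.
  c_2 = 1/(8)^3 = 1/512.
The series is valid for |w/d| < 1, i.e. |z − z₀| < |d|.
Radius of convergence: R = |3 − z₀| = |8| = 8 (distance from z₀ to the singularity z = 3).

c_0 = 1/8, c_1 = 1/64, c_2 = 1/512; R = 8.


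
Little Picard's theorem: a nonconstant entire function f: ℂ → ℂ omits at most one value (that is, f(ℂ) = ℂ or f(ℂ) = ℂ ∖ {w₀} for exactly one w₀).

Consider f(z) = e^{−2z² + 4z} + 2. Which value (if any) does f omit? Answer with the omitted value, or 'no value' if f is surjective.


Little Picard bounds the complement of f(ℂ) to at most one point.
The exponent g(z) = −2z² + 4z is a nonconstant polynomial, hence surjective onto ℂ. So e^{g(z)} takes every value in {e^w : w ∈ ℂ} = ℂ ∖ {0}. Adding 2 shifts the range to ℂ ∖ {2}. f omits exactly 2.

Omitted value: 2.


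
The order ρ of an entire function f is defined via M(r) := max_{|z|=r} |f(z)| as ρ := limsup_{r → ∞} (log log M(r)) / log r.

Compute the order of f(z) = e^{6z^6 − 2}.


|e^{6z^6 − 2}| = e^{Re(6·z^6) + -2} ≤ e^{6|z|^6 + -2} = e^{6r^6 + -2} on |z| = r, so ρ ≤ 6. Choosing z on |z|=r so that 6·z^6 is real positive (always possible by picking arg z appropriately) gives |f(z)| = e^{6r^6 + -2}, matching the bound. The additive constant -2 does not affect log log M(r) ~ 6·log r. Hence ρ = 6.
Therefore ρ = 6.

Order ρ = 6.


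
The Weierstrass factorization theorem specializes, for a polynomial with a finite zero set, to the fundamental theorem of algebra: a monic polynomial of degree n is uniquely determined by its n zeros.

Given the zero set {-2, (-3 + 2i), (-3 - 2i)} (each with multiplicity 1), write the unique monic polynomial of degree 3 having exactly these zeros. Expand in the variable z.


The polynomial is p(z) = ∏_{α ∈ S} (z − α), where S = {-2, (-3 + 2i), (-3 - 2i)}.
Expanding the product yields: p(z) = z^3 + 8·z^2 + 25·z + 26.
Note conjugate pairs combine to real quadratics: (z − (-3+2i))(z − (-3−2i)) = z² + 6z + 13.
The resulting polynomial has degree 3 and real coefficients as required.

p(z) = z^3 + 8·z^2 + 25·z + 26.


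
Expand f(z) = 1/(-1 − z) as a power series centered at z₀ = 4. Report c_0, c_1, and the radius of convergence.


Let w = z − z₀, so z = z₀ + w.
Then -1 − z = -1 − (z₀ + w) = (-1 − z₀) − w = -5 − w.
f(z) = 1/(-5 − w) = (1/(-5)) · 1/(1 − w/(-5)) = Σ_{n≥0} w^n / (-5)^(n+1).
So c_n = 1/(-5)^(n+1):
  c_0 = 1/(-5)^1 = -1/5.
  c_1 = 1/(-5)^2 = 1/25.
The series is valid for |w/d| < 1, i.e. |z − z₀| < |d|.
Radius of convergence: R = |-1 − z₀| = |-5| = 5 (distance from z₀ to the singularity z = -1).

c_0 = -1/5, c_1 = 1/25; R = 5.


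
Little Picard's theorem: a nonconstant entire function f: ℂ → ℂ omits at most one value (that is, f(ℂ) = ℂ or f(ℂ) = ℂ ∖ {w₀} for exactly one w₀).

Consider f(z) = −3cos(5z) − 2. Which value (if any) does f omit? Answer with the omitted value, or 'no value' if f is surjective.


Little Picard bounds the complement of f(ℂ) to at most one point.
cos is entire and surjective onto ℂ: for every w ∈ ℂ, cos(ζ) = w has a solution ζ ∈ ℂ (e.g., via the complex inverse arccos). With ζ = 5z this gives z = ζ/(5). Then -3·cos(5z) takes every value in -3·ℂ = ℂ, and adding -2 is a bijection of ℂ. So f is surjective and omits no value. (Note: only on the real line is cos bounded by [−1, 1].)

Omitted value: no value.


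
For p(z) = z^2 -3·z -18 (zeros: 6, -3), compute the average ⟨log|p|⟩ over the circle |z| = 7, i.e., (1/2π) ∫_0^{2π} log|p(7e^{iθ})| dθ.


Zeros: -3, 6; r = 7.
Inside |z| < r: -3, 6. Outside (|z| ≥ r): ∅.
p(0) = -18, so log|p(0)| = log(18) = 2.8904.
Apply Jensen: I(r) = log|p(0)| + Σ_k log(r/|z_k|), summed over zeros inside |z| < r.
  log(r/|z_k|) for z_k = 6: log(7/6) = 0.1542
  log(r/|z_k|) for z_k = -3: log(7/3) = 0.8473
Sum over inside zeros: 1.0014.
I(r) = log|p(0)| + (inside sum) = 2.8904 + 1.0014 = 3.8918.
Closed form (all zeros inside, monic): I(r) = n·log(r) = 2·log(7) = 3.8918. ✓

I(r) ≈ 3.8918.


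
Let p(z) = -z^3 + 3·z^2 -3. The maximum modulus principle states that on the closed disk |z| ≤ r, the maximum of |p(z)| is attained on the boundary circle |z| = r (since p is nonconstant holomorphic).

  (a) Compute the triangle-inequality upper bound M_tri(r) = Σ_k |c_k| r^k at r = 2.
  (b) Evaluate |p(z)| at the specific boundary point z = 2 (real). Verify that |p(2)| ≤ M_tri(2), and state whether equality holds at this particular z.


Coefficients: c_0 = -3, c_1 = 0, c_2 = 3, c_3 = -1. Radius r = 2.
Part (a). Triangle bound: M_tri(r) = Σ_k |c_k| r^k
  = |-3|·2^0 + |0|·2^1 + |3|·2^2 + |-1|·2^3
  = 3 + 0 + 12 + 8 = 23.
This bounds M(r) := max_{|z|=r} |p(z)| from above; equality holds iff all terms c_k z^k can be made to align in phase at a single z on |z|=r.
Part (b). At z = 2 (real, on the circle |z| = r):
  p(2) = (-3)·2^0 + (0)·2^1 + (3)·2^2 + (-1)·2^3 = 1.
  |p(2)| = 1.
Check: |p(2)| = 1 ≤ 23 = M_tri(2). ✓ Equality does not hold at z = 2 (the coefficients have mixed signs, so the terms do not all align in phase there).

M_tri(2) = 23; |p(2)| = 1; equality at z=2: no.


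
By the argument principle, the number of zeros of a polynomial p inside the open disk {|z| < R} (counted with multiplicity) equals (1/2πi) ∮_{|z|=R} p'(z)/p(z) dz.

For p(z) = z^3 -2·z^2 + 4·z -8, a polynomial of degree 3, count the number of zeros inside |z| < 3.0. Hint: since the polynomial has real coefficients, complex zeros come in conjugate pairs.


The zeros of p are: 2, (0 + 2i), (0 - 2i).
Their magnitudes are: 2, 2, 2.
Zeros with |z| < R = 3.0: 2, (0 + 2i), (0 - 2i).
Count = 3.
By the argument principle, (1/2πi) ∮_{|z|=R} p'(z)/p(z) dz equals exactly this count.

Number of zeros inside |z| < 3.0: 3.


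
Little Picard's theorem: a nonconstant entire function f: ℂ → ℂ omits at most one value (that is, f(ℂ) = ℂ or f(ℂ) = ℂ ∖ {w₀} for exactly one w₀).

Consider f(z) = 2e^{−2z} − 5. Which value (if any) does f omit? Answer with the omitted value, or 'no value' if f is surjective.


Little Picard bounds the complement of f(ℂ) to at most one point.
e^{−2z} is never zero on ℂ, so 2·e^{−2z} takes every value in ℂ ∖ {0}. Adding -5 shifts the range to ℂ ∖ {-5}. Thus f omits exactly the value -5.

Omitted value: -5.


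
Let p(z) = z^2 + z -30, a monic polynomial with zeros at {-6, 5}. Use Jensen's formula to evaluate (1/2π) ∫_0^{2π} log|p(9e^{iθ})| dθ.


Zeros: -6, 5; r = 9.
Inside |z| < r: -6, 5. Outside (|z| ≥ r): ∅.
p(0) = -30, so log|p(0)| = log(30) = 3.4012.
Apply Jensen: I(r) = log|p(0)| + Σ_k log(r/|z_k|), summed over zeros inside |z| < r.
  log(r/|z_k|) for z_k = -6: log(9/6) = 0.4055
  log(r/|z_k|) for z_k = 5: log(9/5) = 0.5878
Sum over inside zeros: 0.9933.
I(r) = log|p(0)| + (inside sum) = 3.4012 + 0.9933 = 4.3944.
Closed form (all zeros inside, monic): I(r) = n·log(r) = 2·log(9) = 4.3944. ✓

I(r) ≈ 4.3944.


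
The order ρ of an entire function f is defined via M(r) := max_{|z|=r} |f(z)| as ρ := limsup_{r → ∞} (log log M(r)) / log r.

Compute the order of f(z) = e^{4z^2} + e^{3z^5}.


Each summand is entire of order 2 and 5 respectively (as in the single-exponential case). The order of a sum is at most the max of the orders, so ρ ≤ 5. For the lower bound: on |z|=r choose arg z so that 3z^5 is real positive; then |e^{3z^5}| = e^{3r^5} while |e^{4z^2}| ≤ e^{4r^2} = o(e^{3r^5}). So |f| ≥ e^{3r^5}(1 − o(1)) and ρ ≥ 5. Hence ρ = max(2, 5) = 5.
Therefore ρ = 5.

Order ρ = 5.


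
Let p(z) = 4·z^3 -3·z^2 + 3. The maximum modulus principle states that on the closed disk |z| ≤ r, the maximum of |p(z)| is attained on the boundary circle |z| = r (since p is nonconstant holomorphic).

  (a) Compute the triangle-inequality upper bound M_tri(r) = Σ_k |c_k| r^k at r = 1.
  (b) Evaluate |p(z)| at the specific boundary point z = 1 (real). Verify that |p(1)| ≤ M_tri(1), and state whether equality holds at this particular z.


Coefficients: c_0 = 3, c_1 = 0, c_2 = -3, c_3 = 4. Radius r = 1.
Part (a). Triangle bound: M_tri(r) = Σ_k |c_k| r^k
  = |3|·1^0 + |0|·1^1 + |-3|·1^2 + |4|·1^3
  = 3 + 0 + 3 + 4 = 10.
This bounds M(r) := max_{|z|=r} |p(z)| from above; equality holds iff all terms c_k z^k can be made to align in phase at a single z on |z|=r.
Part (b). At z = 1 (real, on the circle |z| = r):
  p(1) = (3)·1^0 + (0)·1^1 + (-3)·1^2 + (4)·1^3 = 4.
  |p(1)| = 4.
Check: |p(1)| = 4 ≤ 10 = M_tri(1). ✓ Equality does not hold at z = 1 (the coefficients have mixed signs, so the terms do not all align in phase there).

M_tri(1) = 10; |p(1)| = 4; equality at z=1: no.


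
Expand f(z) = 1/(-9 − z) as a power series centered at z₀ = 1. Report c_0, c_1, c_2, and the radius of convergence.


Let w = z − z₀, so z = z₀ + w.
Then -9 − z = -9 − (z₀ + w) = (-9 − z₀) − w = -10 − w.
f(z) = 1/(-10 − w) = (1/(-10)) · 1/(1 − w/(-10)) = Σ_{n≥0} w^n / (-10)^(n+1).
So c_n = 1/(-10)^(n+1):
  c_0 = 1/(-10)^1 = -1/10.
  c_1 = 1/(-10)^2 = 1/100.
  c_2 = 1/(-10)^3 = -1/1000.
The series is valid for |w/d| < 1, i.e. |z − z₀| < |d|.
Radius of convergence: R = |-9 − z₀| = |-10| = 10 (distance from z₀ to the singularity z = -9).

c_0 = -1/10, c_1 = 1/100, c_2 = -1/1000; R = 10.


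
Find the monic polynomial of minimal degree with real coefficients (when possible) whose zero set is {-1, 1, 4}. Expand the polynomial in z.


The polynomial is p(z) = ∏_{α ∈ S} (z − α), where S = {-1, 1, 4}.
Expanding the product yields: p(z) = z^3 -4·z^2 -z + 4.
The resulting polynomial has degree 3 and real coefficients as required.

p(z) = z^3 -4·z^2 -z + 4.


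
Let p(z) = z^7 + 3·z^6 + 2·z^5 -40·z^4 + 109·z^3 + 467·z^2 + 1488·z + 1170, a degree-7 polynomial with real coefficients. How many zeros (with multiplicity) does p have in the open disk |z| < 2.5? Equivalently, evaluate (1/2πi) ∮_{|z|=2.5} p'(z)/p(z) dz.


The zeros of p are: (3 + 2i), (3 - 2i), (-3 + 3i), (-3 - 3i), -1, (-1 + 2i), (-1 - 2i).
Their magnitudes are: 3.606, 3.606, 4.243, 4.243, 1, 2.236, 2.236.
Zeros with |z| < R = 2.5: -1, (-1 + 2i), (-1 - 2i).
Count = 3.
By the argument principle, (1/2πi) ∮_{|z|=R} p'(z)/p(z) dz equals exactly this count.

Number of zeros inside |z| < 2.5: 3.


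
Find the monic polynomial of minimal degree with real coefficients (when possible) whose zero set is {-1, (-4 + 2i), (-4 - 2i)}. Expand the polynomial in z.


The polynomial is p(z) = ∏_{α ∈ S} (z − α), where S = {-1, (-4 + 2i), (-4 - 2i)}.
Expanding the product yields: p(z) = z^3 + 9·z^2 + 28·z + 20.
Note conjugate pairs combine to real quadratics: (z − (-4+2i))(z − (-4−2i)) = z² + 8z + 20.
The resulting polynomial has degree 3 and real coefficients as required.

p(z) = z^3 + 9·z^2 + 28·z + 20.


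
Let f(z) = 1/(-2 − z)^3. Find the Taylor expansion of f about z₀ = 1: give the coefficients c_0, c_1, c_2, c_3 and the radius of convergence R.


Let w = z − z₀, so z = z₀ + w.
Then -2 − z = -2 − (z₀ + w) = (-2 − z₀) − w = -3 − w.
f(z) = 1/(-3 − w)^3 = (1/(-3)^3) · (1 − w/(-3))^{−3}.
By the binomial series (1−u)^{−3} = Σ_{n≥0} C(n+2, 2) u^n for |u|<1, with u = w/(-3):
  c_n = C(n+2, 2) / (-3)^(n+3).
  c_0 = 1/(-3)^3 = -1/27.
  c_1 = 3/(-3)^4 = 1/27.
  c_2 = 6/(-3)^5 = -2/81.
  c_3 = 10/(-3)^6 = 10/729.
The series is valid for |w/d| < 1, i.e. |z − z₀| < |d|.
Radius of convergence: R = |-2 − z₀| = |-3| = 3 (distance from z₀ to the singularity z = -2).

c_0 = -1/27, c_1 = 1/27, c_2 = -2/81, c_3 = 10/729; R = 3.


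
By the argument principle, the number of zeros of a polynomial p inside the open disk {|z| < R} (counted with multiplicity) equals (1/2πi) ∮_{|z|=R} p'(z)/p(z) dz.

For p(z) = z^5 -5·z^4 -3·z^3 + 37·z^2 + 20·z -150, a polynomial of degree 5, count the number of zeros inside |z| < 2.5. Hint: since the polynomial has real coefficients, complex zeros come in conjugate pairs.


The zeros of p are: (-2 + 1i), (-2 - 1i), (3 + 1i), (3 - 1i), 3.
Their magnitudes are: 2.236, 2.236, 3.162, 3.162, 3.
Zeros with |z| < R = 2.5: (-2 + 1i), (-2 - 1i).
Count = 2.
By the argument principle, (1/2πi) ∮_{|z|=R} p'(z)/p(z) dz equals exactly this count.

Number of zeros inside |z| < 2.5: 2.


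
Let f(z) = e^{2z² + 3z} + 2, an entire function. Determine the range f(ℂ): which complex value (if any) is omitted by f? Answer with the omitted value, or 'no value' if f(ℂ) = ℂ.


Little Picard bounds the complement of f(ℂ) to at most one point.
The exponent g(z) = 2z² + 3z is a nonconstant polynomial, hence surjective onto ℂ. So e^{g(z)} takes every value in {e^w : w ∈ ℂ} = ℂ ∖ {0}. Adding 2 shifts the range to ℂ ∖ {2}. f omits exactly 2.

Omitted value: 2.


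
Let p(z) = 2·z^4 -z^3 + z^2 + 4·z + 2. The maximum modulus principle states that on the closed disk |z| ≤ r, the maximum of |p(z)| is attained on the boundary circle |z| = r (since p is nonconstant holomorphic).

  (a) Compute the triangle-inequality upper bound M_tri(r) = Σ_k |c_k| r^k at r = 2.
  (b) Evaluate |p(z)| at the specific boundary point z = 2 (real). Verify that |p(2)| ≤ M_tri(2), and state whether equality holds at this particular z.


Coefficients: c_0 = 2, c_1 = 4, c_2 = 1, c_3 = -1, c_4 = 2. Radius r = 2.
Part (a). Triangle bound: M_tri(r) = Σ_k |c_k| r^k
  = |2|·2^0 + |4|·2^1 + |1|·2^2 + |-1|·2^3 + |2|·2^4
  = 2 + 8 + 4 + 8 + 32 = 54.
This bounds M(r) := max_{|z|=r} |p(z)| from above; equality holds iff all terms c_k z^k can be made to align in phase at a single z on |z|=r.
Part (b). At z = 2 (real, on the circle |z| = r):
  p(2) = (2)·2^0 + (4)·2^1 + (1)·2^2 + (-1)·2^3 + (2)·2^4 = 38.
  |p(2)| = 38.
Check: |p(2)| = 38 ≤ 54 = M_tri(2). ✓ Equality does not hold at z = 2 (the coefficients have mixed signs, so the terms do not all align in phase there).

M_tri(2) = 54; |p(2)| = 38; equality at z=2: no.


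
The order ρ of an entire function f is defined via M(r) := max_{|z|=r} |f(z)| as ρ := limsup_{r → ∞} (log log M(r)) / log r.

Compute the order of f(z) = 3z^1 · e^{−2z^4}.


M(r) = max_{|z|=r} |3|·|z|^1·|e^{−2z^4}| = 3·r^1 · e^{2r^4} (the factors attain their maxima compatibly on |z|=r). Then log M(r) = log 3 + 1·log r + 2r^4, dominated by the last term, so log log M(r) ~ 4·log r. The polynomial factor 3z^1 contributes only a log r term and does not affect the order. ρ = 4.
Therefore ρ = 4.

Order ρ = 4.


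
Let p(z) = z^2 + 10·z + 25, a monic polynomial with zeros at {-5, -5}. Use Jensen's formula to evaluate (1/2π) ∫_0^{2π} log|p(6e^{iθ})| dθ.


Zeros: -5, -5; r = 6.
Inside |z| < r: -5, -5. Outside (|z| ≥ r): ∅.
p(0) = 25, so log|p(0)| = log(25) = 3.2189.
Apply Jensen: I(r) = log|p(0)| + Σ_k log(r/|z_k|), summed over zeros inside |z| < r.
  log(r/|z_k|) for z_k = -5: log(6/5) = 0.1823
  log(r/|z_k|) for z_k = -5: log(6/5) = 0.1823
Sum over inside zeros: 0.3646.
I(r) = log|p(0)| + (inside sum) = 3.2189 + 0.3646 = 3.5835.
Closed form (all zeros inside, monic): I(r) = n·log(r) = 2·log(6) = 3.5835. ✓

I(r) ≈ 3.5835.


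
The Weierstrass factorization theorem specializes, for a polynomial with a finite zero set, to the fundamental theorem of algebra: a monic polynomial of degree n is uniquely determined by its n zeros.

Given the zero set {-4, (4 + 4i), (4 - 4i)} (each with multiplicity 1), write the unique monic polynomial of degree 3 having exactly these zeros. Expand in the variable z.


The polynomial is p(z) = ∏_{α ∈ S} (z − α), where S = {-4, (4 + 4i), (4 - 4i)}.
Expanding the product yields: p(z) = z^3 -4·z^2 + 128.
Note conjugate pairs combine to real quadratics: (z − (4+4i))(z − (4−4i)) = z² − 8z + 32.
The resulting polynomial has degree 3 and real coefficients as required.

p(z) = z^3 -4·z^2 + 128.


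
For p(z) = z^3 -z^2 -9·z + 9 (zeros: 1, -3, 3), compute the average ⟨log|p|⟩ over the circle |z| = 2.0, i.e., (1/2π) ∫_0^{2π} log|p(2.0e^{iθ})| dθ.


Zeros: -3, 1, 3; r = 2.0.
Inside |z| < r: 1. Outside (|z| ≥ r): -3, 3.
p(0) = 9, so log|p(0)| = log(9) = 2.1972.
Apply Jensen: I(r) = log|p(0)| + Σ_k log(r/|z_k|), summed over zeros inside |z| < r.
  log(r/|z_k|) for z_k = 1: log(2.0/1) = 0.6931
  Outside zeros (-3, 3) contribute nothing to the Jensen sum.
Sum over inside zeros: 0.6931.
I(r) = log|p(0)| + (inside sum) = 2.1972 + 0.6931 = 2.8904.
Note: since some zeros are outside |z| ≤ r, the simplified n·log(r) form does NOT apply — only the inside zeros contribute.

I(r) ≈ 2.8904.


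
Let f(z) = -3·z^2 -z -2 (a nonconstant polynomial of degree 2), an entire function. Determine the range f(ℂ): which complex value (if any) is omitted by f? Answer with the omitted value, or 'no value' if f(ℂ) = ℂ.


Little Picard bounds the complement of f(ℂ) to at most one point.
For every w ∈ ℂ, the equation p(z) − w = 0 is a nonconstant polynomial in z and hence has at least one root by the fundamental theorem of algebra. So p is surjective onto ℂ, omitting no value.

Omitted value: no value.


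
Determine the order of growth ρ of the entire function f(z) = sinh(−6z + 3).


sinh(w) is a linear combination of e^{iw} and e^{−iw} (or e^w, e^{−w} in the hyperbolic case), so |sinh(w)| ≤ e^{|w|}. With w = −6z + 3, |w| ≤ 6|z| + 3 = 6r + 3 on |z| = r, giving M(r) ≤ e^{6r + 3}, so ρ ≤ 1. On a suitable ray (z = it for sin/cos; z = t for sinh/cosh, t real → ∞), |sinh(−6z + 3)| grows like e^{6|t|}/2, so ρ ≥ 1. Hence ρ = 1.
Therefore ρ = 1.

Order ρ = 1.


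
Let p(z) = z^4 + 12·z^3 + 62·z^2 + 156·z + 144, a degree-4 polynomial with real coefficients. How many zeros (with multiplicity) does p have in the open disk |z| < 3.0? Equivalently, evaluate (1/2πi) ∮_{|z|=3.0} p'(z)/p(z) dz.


The zeros of p are: (-3 + 3i), (-3 - 3i), -2, -4.
Their magnitudes are: 4.243, 4.243, 2, 4.
Zeros with |z| < R = 3.0: -2.
Count = 1.
By the argument principle, (1/2πi) ∮_{|z|=R} p'(z)/p(z) dz equals exactly this count.

Number of zeros inside |z| < 3.0: 1.


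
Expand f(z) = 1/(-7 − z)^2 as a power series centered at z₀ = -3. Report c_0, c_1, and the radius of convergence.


Let w = z − z₀, so z = z₀ + w.
Then -7 − z = -7 − (z₀ + w) = (-7 − z₀) − w = -4 − w.
f(z) = 1/(-4 − w)^2 = (1/(-4)^2) · (1 − w/(-4))^{−2}.
By the binomial series (1−u)^{−2} = Σ_{n≥0} C(n+1, 1) u^n for |u|<1, with u = w/(-4):
  c_n = C(n+1, 1) / (-4)^(n+2).
  c_0 = 1/(-4)^2 = 1/16.
  c_1 = 2/(-4)^3 = -1/32.
The series is valid for |w/d| < 1, i.e. |z − z₀| < |d|.
Radius of convergence: R = |-7 − z₀| = |-4| = 4 (distance from z₀ to the singularity z = -7).

c_0 = 1/16, c_1 = -1/32; R = 4.


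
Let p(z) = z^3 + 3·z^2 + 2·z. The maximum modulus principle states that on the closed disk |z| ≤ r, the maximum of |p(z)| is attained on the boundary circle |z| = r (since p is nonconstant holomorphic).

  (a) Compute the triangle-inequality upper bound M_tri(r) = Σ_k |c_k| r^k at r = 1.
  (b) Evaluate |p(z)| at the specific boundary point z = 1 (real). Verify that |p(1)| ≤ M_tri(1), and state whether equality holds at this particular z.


Coefficients: c_0 = 0, c_1 = 2, c_2 = 3, c_3 = 1. Radius r = 1.
Part (a). Triangle bound: M_tri(r) = Σ_k |c_k| r^k
  = |0|·1^0 + |2|·1^1 + |3|·1^2 + |1|·1^3
  = 0 + 2 + 3 + 1 = 6.
This bounds M(r) := max_{|z|=r} |p(z)| from above; equality holds iff all terms c_k z^k can be made to align in phase at a single z on |z|=r.
Part (b). At z = 1 (real, on the circle |z| = r):
  p(1) = (0)·1^0 + (2)·1^1 + (3)·1^2 + (1)·1^3 = 6.
  |p(1)| = 6.
Since all nonzero coefficients share the same sign, |p(1)| = 6 = M_tri(1); the triangle bound is attained at z = 1, so in fact M(r) = 6.

M_tri(1) = 6; |p(1)| = 6; equality at z=1: yes.


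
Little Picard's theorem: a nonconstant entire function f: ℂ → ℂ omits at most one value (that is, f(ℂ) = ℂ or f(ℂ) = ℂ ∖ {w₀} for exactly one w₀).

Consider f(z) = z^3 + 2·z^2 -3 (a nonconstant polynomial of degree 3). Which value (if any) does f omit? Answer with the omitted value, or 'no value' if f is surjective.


Little Picard bounds the complement of f(ℂ) to at most one point.
For every w ∈ ℂ, the equation p(z) − w = 0 is a nonconstant polynomial in z and hence has at least one root by the fundamental theorem of algebra. So p is surjective onto ℂ, omitting no value.

Omitted value: no value.


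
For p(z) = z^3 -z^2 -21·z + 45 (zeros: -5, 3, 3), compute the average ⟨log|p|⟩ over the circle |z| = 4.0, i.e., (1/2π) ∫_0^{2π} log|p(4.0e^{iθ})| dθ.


Zeros: -5, 3, 3; r = 4.0.
Inside |z| < r: 3, 3. Outside (|z| ≥ r): -5.
p(0) = 45, so log|p(0)| = log(45) = 3.8067.
Apply Jensen: I(r) = log|p(0)| + Σ_k log(r/|z_k|), summed over zeros inside |z| < r.
  log(r/|z_k|) for z_k = 3: log(4.0/3) = 0.2877
  log(r/|z_k|) for z_k = 3: log(4.0/3) = 0.2877
  Outside zeros (-5) contribute nothing to the Jensen sum.
Sum over inside zeros: 0.5754.
I(r) = log|p(0)| + (inside sum) = 3.8067 + 0.5754 = 4.3820.
Note: since some zeros are outside |z| ≤ r, the simplified n·log(r) form does NOT apply — only the inside zeros contribute.

I(r) ≈ 4.3820.


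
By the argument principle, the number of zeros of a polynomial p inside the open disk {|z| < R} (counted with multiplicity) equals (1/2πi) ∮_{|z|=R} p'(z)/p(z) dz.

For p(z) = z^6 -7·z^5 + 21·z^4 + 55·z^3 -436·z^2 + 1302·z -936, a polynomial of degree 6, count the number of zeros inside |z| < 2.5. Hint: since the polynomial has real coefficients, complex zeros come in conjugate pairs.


The zeros of p are: (2 + 3i), (2 - 3i), (3 + 3i), (3 - 3i), -4, 1.
Their magnitudes are: 3.606, 3.606, 4.243, 4.243, 4, 1.
Zeros with |z| < R = 2.5: 1.
Count = 1.
By the argument principle, (1/2πi) ∮_{|z|=R} p'(z)/p(z) dz equals exactly this count.

Number of zeros inside |z| < 2.5: 1.
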